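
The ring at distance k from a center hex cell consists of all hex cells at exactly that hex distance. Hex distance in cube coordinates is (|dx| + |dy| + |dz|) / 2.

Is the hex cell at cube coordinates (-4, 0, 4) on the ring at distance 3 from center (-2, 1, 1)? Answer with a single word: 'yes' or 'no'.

Answer: yes

Derivation:
|px - cx| = |-4 - (-2)| = 2
|py - cy| = |0 - 1| = 1
|pz - cz| = |4 - 1| = 3
distance = (2+1+3)/2 = 6/2 = 3
radius = 3; distance == radius -> yes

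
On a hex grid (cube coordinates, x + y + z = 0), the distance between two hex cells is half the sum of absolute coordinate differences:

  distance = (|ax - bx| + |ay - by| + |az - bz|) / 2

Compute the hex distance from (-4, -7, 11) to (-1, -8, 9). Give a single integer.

Answer: 3

Derivation:
|ax - bx| = |-4 - (-1)| = 3
|ay - by| = |-7 - (-8)| = 1
|az - bz| = |11 - 9| = 2
distance = (3 + 1 + 2) / 2 = 6 / 2 = 3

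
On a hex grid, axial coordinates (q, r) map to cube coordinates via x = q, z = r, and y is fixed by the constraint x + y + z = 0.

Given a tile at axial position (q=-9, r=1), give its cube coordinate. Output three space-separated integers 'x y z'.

Answer: -9 8 1

Derivation:
x = q = -9
z = r = 1
y = -x - z = -(-9) - (1) = 8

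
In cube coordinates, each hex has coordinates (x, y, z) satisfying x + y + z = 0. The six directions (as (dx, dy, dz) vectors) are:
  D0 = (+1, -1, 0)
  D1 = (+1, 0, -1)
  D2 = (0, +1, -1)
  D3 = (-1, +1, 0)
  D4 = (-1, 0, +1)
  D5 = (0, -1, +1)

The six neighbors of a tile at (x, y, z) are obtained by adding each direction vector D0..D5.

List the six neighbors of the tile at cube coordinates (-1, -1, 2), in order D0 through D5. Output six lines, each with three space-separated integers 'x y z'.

Center: (-1, -1, 2). Add each direction:
  D0: (-1, -1, 2) + (1, -1, 0) = (0, -2, 2)
  D1: (-1, -1, 2) + (1, 0, -1) = (0, -1, 1)
  D2: (-1, -1, 2) + (0, 1, -1) = (-1, 0, 1)
  D3: (-1, -1, 2) + (-1, 1, 0) = (-2, 0, 2)
  D4: (-1, -1, 2) + (-1, 0, 1) = (-2, -1, 3)
  D5: (-1, -1, 2) + (0, -1, 1) = (-1, -2, 3)

Answer: 0 -2 2
0 -1 1
-1 0 1
-2 0 2
-2 -1 3
-1 -2 3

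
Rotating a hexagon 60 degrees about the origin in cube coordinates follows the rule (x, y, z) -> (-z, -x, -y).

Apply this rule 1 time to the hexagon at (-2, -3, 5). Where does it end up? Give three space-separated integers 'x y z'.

Answer: -5 2 3

Derivation:
Start: (-2, -3, 5)
Step 1: (-2, -3, 5) -> (-(5), -(-2), -(-3)) = (-5, 2, 3)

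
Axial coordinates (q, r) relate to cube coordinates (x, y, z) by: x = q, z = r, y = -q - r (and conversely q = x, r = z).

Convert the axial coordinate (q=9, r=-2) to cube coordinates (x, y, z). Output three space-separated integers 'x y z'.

Answer: 9 -7 -2

Derivation:
x = q = 9
z = r = -2
y = -x - z = -(9) - (-2) = -7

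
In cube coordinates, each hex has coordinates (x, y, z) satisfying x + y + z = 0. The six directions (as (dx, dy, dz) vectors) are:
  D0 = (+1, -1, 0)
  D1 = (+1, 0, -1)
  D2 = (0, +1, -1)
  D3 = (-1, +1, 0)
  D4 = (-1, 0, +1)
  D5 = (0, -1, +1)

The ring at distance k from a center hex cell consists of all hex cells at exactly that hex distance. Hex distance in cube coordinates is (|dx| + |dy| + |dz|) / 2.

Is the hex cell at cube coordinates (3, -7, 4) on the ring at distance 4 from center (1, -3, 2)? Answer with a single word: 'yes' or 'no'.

|px - cx| = |3 - 1| = 2
|py - cy| = |-7 - (-3)| = 4
|pz - cz| = |4 - 2| = 2
distance = (2+4+2)/2 = 8/2 = 4
radius = 4; distance == radius -> yes

Answer: yes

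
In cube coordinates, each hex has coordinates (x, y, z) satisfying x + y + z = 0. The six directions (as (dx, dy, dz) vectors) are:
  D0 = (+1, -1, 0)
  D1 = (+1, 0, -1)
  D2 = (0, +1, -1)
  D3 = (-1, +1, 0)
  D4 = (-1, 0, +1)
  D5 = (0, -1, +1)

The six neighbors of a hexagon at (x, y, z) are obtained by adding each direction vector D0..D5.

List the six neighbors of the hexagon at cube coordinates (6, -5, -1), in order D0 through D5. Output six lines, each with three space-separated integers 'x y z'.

Answer: 7 -6 -1
7 -5 -2
6 -4 -2
5 -4 -1
5 -5 0
6 -6 0

Derivation:
Center: (6, -5, -1). Add each direction:
  D0: (6, -5, -1) + (1, -1, 0) = (7, -6, -1)
  D1: (6, -5, -1) + (1, 0, -1) = (7, -5, -2)
  D2: (6, -5, -1) + (0, 1, -1) = (6, -4, -2)
  D3: (6, -5, -1) + (-1, 1, 0) = (5, -4, -1)
  D4: (6, -5, -1) + (-1, 0, 1) = (5, -5, 0)
  D5: (6, -5, -1) + (0, -1, 1) = (6, -6, 0)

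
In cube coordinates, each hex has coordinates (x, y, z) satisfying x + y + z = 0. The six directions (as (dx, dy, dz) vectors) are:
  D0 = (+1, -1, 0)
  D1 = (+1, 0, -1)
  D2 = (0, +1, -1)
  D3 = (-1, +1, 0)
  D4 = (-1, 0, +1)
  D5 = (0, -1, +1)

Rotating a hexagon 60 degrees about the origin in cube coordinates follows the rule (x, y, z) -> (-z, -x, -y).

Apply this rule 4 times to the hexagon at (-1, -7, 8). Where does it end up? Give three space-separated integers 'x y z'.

Start: (-1, -7, 8)
Step 1: (-1, -7, 8) -> (-(8), -(-1), -(-7)) = (-8, 1, 7)
Step 2: (-8, 1, 7) -> (-(7), -(-8), -(1)) = (-7, 8, -1)
Step 3: (-7, 8, -1) -> (-(-1), -(-7), -(8)) = (1, 7, -8)
Step 4: (1, 7, -8) -> (-(-8), -(1), -(7)) = (8, -1, -7)

Answer: 8 -1 -7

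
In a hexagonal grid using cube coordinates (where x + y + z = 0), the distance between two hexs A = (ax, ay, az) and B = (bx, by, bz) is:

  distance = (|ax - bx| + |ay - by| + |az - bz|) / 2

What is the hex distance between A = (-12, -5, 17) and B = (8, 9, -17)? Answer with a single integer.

|ax - bx| = |-12 - 8| = 20
|ay - by| = |-5 - 9| = 14
|az - bz| = |17 - (-17)| = 34
distance = (20 + 14 + 34) / 2 = 68 / 2 = 34

Answer: 34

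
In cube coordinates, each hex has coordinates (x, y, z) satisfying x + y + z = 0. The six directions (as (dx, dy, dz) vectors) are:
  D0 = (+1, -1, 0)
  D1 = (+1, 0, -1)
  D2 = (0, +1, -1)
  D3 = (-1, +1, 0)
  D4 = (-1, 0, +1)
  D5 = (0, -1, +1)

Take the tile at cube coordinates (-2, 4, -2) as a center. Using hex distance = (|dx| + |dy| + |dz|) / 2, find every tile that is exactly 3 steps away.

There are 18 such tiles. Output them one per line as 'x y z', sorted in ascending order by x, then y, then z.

Answer: -5 4 1
-5 5 0
-5 6 -1
-5 7 -2
-4 3 1
-4 7 -3
-3 2 1
-3 7 -4
-2 1 1
-2 7 -5
-1 1 0
-1 6 -5
0 1 -1
0 5 -5
1 1 -2
1 2 -3
1 3 -4
1 4 -5

Derivation:
Walk ring at distance 3 from (-2, 4, -2):
Start at center + D4*3 = (-5, 4, 1)
  hex 0: (-5, 4, 1)
  hex 1: (-4, 3, 1)
  hex 2: (-3, 2, 1)
  hex 3: (-2, 1, 1)
  hex 4: (-1, 1, 0)
  hex 5: (0, 1, -1)
  hex 6: (1, 1, -2)
  hex 7: (1, 2, -3)
  hex 8: (1, 3, -4)
  hex 9: (1, 4, -5)
  hex 10: (0, 5, -5)
  hex 11: (-1, 6, -5)
  hex 12: (-2, 7, -5)
  hex 13: (-3, 7, -4)
  hex 14: (-4, 7, -3)
  hex 15: (-5, 7, -2)
  hex 16: (-5, 6, -1)
  hex 17: (-5, 5, 0)
Sorted: 18 hexes.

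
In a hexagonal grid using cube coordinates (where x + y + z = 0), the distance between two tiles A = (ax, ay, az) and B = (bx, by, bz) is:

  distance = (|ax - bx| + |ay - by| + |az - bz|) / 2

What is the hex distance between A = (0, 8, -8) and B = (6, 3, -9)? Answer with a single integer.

Answer: 6

Derivation:
|ax - bx| = |0 - 6| = 6
|ay - by| = |8 - 3| = 5
|az - bz| = |-8 - (-9)| = 1
distance = (6 + 5 + 1) / 2 = 12 / 2 = 6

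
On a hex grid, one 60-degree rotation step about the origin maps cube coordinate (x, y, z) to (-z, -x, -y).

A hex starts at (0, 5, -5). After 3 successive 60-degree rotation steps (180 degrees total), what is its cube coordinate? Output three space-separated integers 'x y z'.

Start: (0, 5, -5)
Step 1: (0, 5, -5) -> (-(-5), -(0), -(5)) = (5, 0, -5)
Step 2: (5, 0, -5) -> (-(-5), -(5), -(0)) = (5, -5, 0)
Step 3: (5, -5, 0) -> (-(0), -(5), -(-5)) = (0, -5, 5)

Answer: 0 -5 5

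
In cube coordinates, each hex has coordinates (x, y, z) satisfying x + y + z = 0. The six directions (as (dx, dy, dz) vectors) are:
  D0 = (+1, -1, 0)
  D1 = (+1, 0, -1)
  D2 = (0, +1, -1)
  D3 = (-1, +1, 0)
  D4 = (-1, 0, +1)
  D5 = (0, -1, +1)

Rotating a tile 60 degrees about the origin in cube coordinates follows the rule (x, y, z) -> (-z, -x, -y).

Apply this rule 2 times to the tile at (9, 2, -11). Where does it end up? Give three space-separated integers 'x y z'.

Answer: 2 -11 9

Derivation:
Start: (9, 2, -11)
Step 1: (9, 2, -11) -> (-(-11), -(9), -(2)) = (11, -9, -2)
Step 2: (11, -9, -2) -> (-(-2), -(11), -(-9)) = (2, -11, 9)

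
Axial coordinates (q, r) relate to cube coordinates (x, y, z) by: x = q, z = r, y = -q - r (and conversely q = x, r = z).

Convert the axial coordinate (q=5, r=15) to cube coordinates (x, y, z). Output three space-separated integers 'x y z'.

x = q = 5
z = r = 15
y = -x - z = -(5) - (15) = -20

Answer: 5 -20 15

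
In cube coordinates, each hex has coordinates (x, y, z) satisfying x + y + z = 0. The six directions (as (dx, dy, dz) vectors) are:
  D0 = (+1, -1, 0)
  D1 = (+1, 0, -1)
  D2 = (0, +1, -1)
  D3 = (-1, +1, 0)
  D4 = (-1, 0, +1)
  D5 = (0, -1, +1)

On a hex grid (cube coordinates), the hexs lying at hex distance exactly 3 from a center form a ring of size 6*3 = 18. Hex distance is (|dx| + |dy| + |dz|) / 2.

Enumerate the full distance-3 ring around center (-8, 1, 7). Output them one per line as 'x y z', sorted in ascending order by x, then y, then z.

Answer: -11 1 10
-11 2 9
-11 3 8
-11 4 7
-10 0 10
-10 4 6
-9 -1 10
-9 4 5
-8 -2 10
-8 4 4
-7 -2 9
-7 3 4
-6 -2 8
-6 2 4
-5 -2 7
-5 -1 6
-5 0 5
-5 1 4

Derivation:
Walk ring at distance 3 from (-8, 1, 7):
Start at center + D4*3 = (-11, 1, 10)
  hex 0: (-11, 1, 10)
  hex 1: (-10, 0, 10)
  hex 2: (-9, -1, 10)
  hex 3: (-8, -2, 10)
  hex 4: (-7, -2, 9)
  hex 5: (-6, -2, 8)
  hex 6: (-5, -2, 7)
  hex 7: (-5, -1, 6)
  hex 8: (-5, 0, 5)
  hex 9: (-5, 1, 4)
  hex 10: (-6, 2, 4)
  hex 11: (-7, 3, 4)
  hex 12: (-8, 4, 4)
  hex 13: (-9, 4, 5)
  hex 14: (-10, 4, 6)
  hex 15: (-11, 4, 7)
  hex 16: (-11, 3, 8)
  hex 17: (-11, 2, 9)
Sorted: 18 hexes.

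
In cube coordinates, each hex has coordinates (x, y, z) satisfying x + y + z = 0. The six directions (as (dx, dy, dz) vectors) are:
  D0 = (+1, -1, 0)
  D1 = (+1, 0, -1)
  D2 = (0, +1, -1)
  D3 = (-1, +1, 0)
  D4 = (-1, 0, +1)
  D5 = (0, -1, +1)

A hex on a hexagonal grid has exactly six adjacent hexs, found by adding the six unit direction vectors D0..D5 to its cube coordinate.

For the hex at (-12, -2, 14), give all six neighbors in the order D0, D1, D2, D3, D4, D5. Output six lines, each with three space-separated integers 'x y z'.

Center: (-12, -2, 14). Add each direction:
  D0: (-12, -2, 14) + (1, -1, 0) = (-11, -3, 14)
  D1: (-12, -2, 14) + (1, 0, -1) = (-11, -2, 13)
  D2: (-12, -2, 14) + (0, 1, -1) = (-12, -1, 13)
  D3: (-12, -2, 14) + (-1, 1, 0) = (-13, -1, 14)
  D4: (-12, -2, 14) + (-1, 0, 1) = (-13, -2, 15)
  D5: (-12, -2, 14) + (0, -1, 1) = (-12, -3, 15)

Answer: -11 -3 14
-11 -2 13
-12 -1 13
-13 -1 14
-13 -2 15
-12 -3 15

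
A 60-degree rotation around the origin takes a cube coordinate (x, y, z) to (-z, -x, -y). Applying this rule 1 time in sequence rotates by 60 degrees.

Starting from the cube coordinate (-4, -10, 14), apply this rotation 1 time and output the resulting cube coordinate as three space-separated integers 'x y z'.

Answer: -14 4 10

Derivation:
Start: (-4, -10, 14)
Step 1: (-4, -10, 14) -> (-(14), -(-4), -(-10)) = (-14, 4, 10)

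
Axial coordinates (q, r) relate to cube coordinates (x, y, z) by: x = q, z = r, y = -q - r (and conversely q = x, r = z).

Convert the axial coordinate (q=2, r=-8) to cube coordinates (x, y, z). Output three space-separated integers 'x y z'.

x = q = 2
z = r = -8
y = -x - z = -(2) - (-8) = 6

Answer: 2 6 -8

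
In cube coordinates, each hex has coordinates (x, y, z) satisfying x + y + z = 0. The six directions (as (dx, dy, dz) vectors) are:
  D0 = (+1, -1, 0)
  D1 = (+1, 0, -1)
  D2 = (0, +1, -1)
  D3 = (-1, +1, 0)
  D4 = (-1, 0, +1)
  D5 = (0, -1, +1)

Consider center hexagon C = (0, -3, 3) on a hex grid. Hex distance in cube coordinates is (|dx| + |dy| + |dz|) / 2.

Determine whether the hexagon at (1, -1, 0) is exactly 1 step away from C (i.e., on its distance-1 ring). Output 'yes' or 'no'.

Answer: no

Derivation:
|px - cx| = |1 - 0| = 1
|py - cy| = |-1 - (-3)| = 2
|pz - cz| = |0 - 3| = 3
distance = (1+2+3)/2 = 6/2 = 3
radius = 1; distance != radius -> no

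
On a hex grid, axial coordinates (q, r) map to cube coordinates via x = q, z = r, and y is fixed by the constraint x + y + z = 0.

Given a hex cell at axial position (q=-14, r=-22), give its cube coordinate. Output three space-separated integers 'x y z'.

x = q = -14
z = r = -22
y = -x - z = -(-14) - (-22) = 36

Answer: -14 36 -22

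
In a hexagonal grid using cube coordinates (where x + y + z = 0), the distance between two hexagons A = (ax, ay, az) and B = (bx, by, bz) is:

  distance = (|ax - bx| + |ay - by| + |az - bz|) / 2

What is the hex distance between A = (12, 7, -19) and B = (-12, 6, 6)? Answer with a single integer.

|ax - bx| = |12 - (-12)| = 24
|ay - by| = |7 - 6| = 1
|az - bz| = |-19 - 6| = 25
distance = (24 + 1 + 25) / 2 = 50 / 2 = 25

Answer: 25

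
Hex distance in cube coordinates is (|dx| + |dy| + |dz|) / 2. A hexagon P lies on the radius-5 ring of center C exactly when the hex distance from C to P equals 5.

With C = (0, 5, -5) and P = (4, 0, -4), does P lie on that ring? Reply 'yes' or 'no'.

Answer: yes

Derivation:
|px - cx| = |4 - 0| = 4
|py - cy| = |0 - 5| = 5
|pz - cz| = |-4 - (-5)| = 1
distance = (4+5+1)/2 = 10/2 = 5
radius = 5; distance == radius -> yes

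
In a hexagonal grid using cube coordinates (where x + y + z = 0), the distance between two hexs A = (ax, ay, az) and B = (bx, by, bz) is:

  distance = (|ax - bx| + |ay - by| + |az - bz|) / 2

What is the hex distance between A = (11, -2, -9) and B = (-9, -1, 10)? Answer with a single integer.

|ax - bx| = |11 - (-9)| = 20
|ay - by| = |-2 - (-1)| = 1
|az - bz| = |-9 - 10| = 19
distance = (20 + 1 + 19) / 2 = 40 / 2 = 20

Answer: 20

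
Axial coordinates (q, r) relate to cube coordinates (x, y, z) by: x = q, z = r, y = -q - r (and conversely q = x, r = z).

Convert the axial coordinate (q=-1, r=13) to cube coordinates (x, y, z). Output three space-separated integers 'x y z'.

x = q = -1
z = r = 13
y = -x - z = -(-1) - (13) = -12

Answer: -1 -12 13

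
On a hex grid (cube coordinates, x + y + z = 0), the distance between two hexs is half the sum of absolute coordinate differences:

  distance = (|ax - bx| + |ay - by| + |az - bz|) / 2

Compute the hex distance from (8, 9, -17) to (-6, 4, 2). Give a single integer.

Answer: 19

Derivation:
|ax - bx| = |8 - (-6)| = 14
|ay - by| = |9 - 4| = 5
|az - bz| = |-17 - 2| = 19
distance = (14 + 5 + 19) / 2 = 38 / 2 = 19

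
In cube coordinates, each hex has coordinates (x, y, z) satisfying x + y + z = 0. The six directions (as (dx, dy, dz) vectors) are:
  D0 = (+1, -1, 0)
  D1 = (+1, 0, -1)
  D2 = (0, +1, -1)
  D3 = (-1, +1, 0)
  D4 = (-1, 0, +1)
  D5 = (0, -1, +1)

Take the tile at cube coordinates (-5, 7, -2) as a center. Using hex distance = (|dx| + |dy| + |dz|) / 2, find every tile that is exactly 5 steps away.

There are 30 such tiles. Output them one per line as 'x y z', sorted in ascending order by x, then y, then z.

Answer: -10 7 3
-10 8 2
-10 9 1
-10 10 0
-10 11 -1
-10 12 -2
-9 6 3
-9 12 -3
-8 5 3
-8 12 -4
-7 4 3
-7 12 -5
-6 3 3
-6 12 -6
-5 2 3
-5 12 -7
-4 2 2
-4 11 -7
-3 2 1
-3 10 -7
-2 2 0
-2 9 -7
-1 2 -1
-1 8 -7
0 2 -2
0 3 -3
0 4 -4
0 5 -5
0 6 -6
0 7 -7

Derivation:
Walk ring at distance 5 from (-5, 7, -2):
Start at center + D4*5 = (-10, 7, 3)
  hex 0: (-10, 7, 3)
  hex 1: (-9, 6, 3)
  hex 2: (-8, 5, 3)
  hex 3: (-7, 4, 3)
  hex 4: (-6, 3, 3)
  hex 5: (-5, 2, 3)
  hex 6: (-4, 2, 2)
  hex 7: (-3, 2, 1)
  hex 8: (-2, 2, 0)
  hex 9: (-1, 2, -1)
  hex 10: (0, 2, -2)
  hex 11: (0, 3, -3)
  hex 12: (0, 4, -4)
  hex 13: (0, 5, -5)
  hex 14: (0, 6, -6)
  hex 15: (0, 7, -7)
  hex 16: (-1, 8, -7)
  hex 17: (-2, 9, -7)
  hex 18: (-3, 10, -7)
  hex 19: (-4, 11, -7)
  hex 20: (-5, 12, -7)
  hex 21: (-6, 12, -6)
  hex 22: (-7, 12, -5)
  hex 23: (-8, 12, -4)
  hex 24: (-9, 12, -3)
  hex 25: (-10, 12, -2)
  hex 26: (-10, 11, -1)
  hex 27: (-10, 10, 0)
  hex 28: (-10, 9, 1)
  hex 29: (-10, 8, 2)
Sorted: 30 hexes.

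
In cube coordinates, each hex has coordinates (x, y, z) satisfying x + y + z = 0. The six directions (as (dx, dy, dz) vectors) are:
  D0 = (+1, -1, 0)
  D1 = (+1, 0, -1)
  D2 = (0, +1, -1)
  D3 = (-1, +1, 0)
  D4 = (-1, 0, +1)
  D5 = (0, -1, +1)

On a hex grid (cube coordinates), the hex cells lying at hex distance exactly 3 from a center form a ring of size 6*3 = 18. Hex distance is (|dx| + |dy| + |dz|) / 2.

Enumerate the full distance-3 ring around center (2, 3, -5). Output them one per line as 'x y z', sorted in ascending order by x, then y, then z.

Walk ring at distance 3 from (2, 3, -5):
Start at center + D4*3 = (-1, 3, -2)
  hex 0: (-1, 3, -2)
  hex 1: (0, 2, -2)
  hex 2: (1, 1, -2)
  hex 3: (2, 0, -2)
  hex 4: (3, 0, -3)
  hex 5: (4, 0, -4)
  hex 6: (5, 0, -5)
  hex 7: (5, 1, -6)
  hex 8: (5, 2, -7)
  hex 9: (5, 3, -8)
  hex 10: (4, 4, -8)
  hex 11: (3, 5, -8)
  hex 12: (2, 6, -8)
  hex 13: (1, 6, -7)
  hex 14: (0, 6, -6)
  hex 15: (-1, 6, -5)
  hex 16: (-1, 5, -4)
  hex 17: (-1, 4, -3)
Sorted: 18 hexes.

Answer: -1 3 -2
-1 4 -3
-1 5 -4
-1 6 -5
0 2 -2
0 6 -6
1 1 -2
1 6 -7
2 0 -2
2 6 -8
3 0 -3
3 5 -8
4 0 -4
4 4 -8
5 0 -5
5 1 -6
5 2 -7
5 3 -8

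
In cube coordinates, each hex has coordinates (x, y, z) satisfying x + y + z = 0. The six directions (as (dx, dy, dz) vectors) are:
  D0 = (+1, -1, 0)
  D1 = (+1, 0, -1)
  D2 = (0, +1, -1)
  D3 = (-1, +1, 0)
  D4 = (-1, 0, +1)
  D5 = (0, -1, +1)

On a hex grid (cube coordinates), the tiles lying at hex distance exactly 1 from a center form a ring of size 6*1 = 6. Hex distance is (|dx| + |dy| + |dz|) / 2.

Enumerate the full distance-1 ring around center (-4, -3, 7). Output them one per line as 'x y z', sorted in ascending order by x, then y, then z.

Walk ring at distance 1 from (-4, -3, 7):
Start at center + D4*1 = (-5, -3, 8)
  hex 0: (-5, -3, 8)
  hex 1: (-4, -4, 8)
  hex 2: (-3, -4, 7)
  hex 3: (-3, -3, 6)
  hex 4: (-4, -2, 6)
  hex 5: (-5, -2, 7)
Sorted: 6 hexes.

Answer: -5 -3 8
-5 -2 7
-4 -4 8
-4 -2 6
-3 -4 7
-3 -3 6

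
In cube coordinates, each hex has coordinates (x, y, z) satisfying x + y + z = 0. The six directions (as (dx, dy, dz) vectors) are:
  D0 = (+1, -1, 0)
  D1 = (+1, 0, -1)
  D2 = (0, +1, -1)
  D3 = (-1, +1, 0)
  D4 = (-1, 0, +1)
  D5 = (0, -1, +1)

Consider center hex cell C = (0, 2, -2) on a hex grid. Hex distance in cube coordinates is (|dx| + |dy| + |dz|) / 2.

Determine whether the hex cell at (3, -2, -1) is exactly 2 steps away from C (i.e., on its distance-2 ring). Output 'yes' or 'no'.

|px - cx| = |3 - 0| = 3
|py - cy| = |-2 - 2| = 4
|pz - cz| = |-1 - (-2)| = 1
distance = (3+4+1)/2 = 8/2 = 4
radius = 2; distance != radius -> no

Answer: no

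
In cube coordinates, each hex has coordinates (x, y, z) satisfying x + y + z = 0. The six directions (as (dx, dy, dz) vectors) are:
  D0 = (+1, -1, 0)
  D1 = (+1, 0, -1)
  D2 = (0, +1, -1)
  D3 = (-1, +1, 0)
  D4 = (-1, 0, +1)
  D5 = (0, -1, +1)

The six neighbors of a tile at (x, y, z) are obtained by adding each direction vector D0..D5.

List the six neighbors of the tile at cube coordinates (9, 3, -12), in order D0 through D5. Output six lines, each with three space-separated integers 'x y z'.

Answer: 10 2 -12
10 3 -13
9 4 -13
8 4 -12
8 3 -11
9 2 -11

Derivation:
Center: (9, 3, -12). Add each direction:
  D0: (9, 3, -12) + (1, -1, 0) = (10, 2, -12)
  D1: (9, 3, -12) + (1, 0, -1) = (10, 3, -13)
  D2: (9, 3, -12) + (0, 1, -1) = (9, 4, -13)
  D3: (9, 3, -12) + (-1, 1, 0) = (8, 4, -12)
  D4: (9, 3, -12) + (-1, 0, 1) = (8, 3, -11)
  D5: (9, 3, -12) + (0, -1, 1) = (9, 2, -11)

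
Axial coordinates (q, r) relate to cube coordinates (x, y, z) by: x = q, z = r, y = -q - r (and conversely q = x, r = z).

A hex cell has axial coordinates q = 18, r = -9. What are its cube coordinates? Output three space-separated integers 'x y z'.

x = q = 18
z = r = -9
y = -x - z = -(18) - (-9) = -9

Answer: 18 -9 -9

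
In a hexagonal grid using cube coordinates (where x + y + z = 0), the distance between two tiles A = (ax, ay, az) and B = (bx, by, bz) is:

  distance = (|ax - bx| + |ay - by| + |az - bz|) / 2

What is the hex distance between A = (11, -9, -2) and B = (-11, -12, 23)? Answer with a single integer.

Answer: 25

Derivation:
|ax - bx| = |11 - (-11)| = 22
|ay - by| = |-9 - (-12)| = 3
|az - bz| = |-2 - 23| = 25
distance = (22 + 3 + 25) / 2 = 50 / 2 = 25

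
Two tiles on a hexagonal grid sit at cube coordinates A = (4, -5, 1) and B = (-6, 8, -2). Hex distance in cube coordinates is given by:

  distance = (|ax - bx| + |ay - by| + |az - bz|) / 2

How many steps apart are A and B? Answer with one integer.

Answer: 13

Derivation:
|ax - bx| = |4 - (-6)| = 10
|ay - by| = |-5 - 8| = 13
|az - bz| = |1 - (-2)| = 3
distance = (10 + 13 + 3) / 2 = 26 / 2 = 13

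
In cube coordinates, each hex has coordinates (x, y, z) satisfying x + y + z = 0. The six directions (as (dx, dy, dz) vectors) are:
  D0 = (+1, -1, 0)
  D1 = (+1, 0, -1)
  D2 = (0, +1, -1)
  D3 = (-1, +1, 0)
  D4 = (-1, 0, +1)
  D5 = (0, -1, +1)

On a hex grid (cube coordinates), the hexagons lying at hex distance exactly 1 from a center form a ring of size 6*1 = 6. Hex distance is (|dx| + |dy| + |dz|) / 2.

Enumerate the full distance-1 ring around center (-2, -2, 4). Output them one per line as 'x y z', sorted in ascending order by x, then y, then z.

Answer: -3 -2 5
-3 -1 4
-2 -3 5
-2 -1 3
-1 -3 4
-1 -2 3

Derivation:
Walk ring at distance 1 from (-2, -2, 4):
Start at center + D4*1 = (-3, -2, 5)
  hex 0: (-3, -2, 5)
  hex 1: (-2, -3, 5)
  hex 2: (-1, -3, 4)
  hex 3: (-1, -2, 3)
  hex 4: (-2, -1, 3)
  hex 5: (-3, -1, 4)
Sorted: 6 hexes.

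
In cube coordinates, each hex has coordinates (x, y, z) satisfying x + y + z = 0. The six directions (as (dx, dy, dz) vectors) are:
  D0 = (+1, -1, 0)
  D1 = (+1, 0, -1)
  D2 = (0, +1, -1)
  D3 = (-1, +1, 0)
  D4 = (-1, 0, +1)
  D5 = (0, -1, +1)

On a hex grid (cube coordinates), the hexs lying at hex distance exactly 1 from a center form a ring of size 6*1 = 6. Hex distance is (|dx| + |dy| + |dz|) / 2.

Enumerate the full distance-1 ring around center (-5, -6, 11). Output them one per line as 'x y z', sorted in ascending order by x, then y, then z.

Walk ring at distance 1 from (-5, -6, 11):
Start at center + D4*1 = (-6, -6, 12)
  hex 0: (-6, -6, 12)
  hex 1: (-5, -7, 12)
  hex 2: (-4, -7, 11)
  hex 3: (-4, -6, 10)
  hex 4: (-5, -5, 10)
  hex 5: (-6, -5, 11)
Sorted: 6 hexes.

Answer: -6 -6 12
-6 -5 11
-5 -7 12
-5 -5 10
-4 -7 11
-4 -6 10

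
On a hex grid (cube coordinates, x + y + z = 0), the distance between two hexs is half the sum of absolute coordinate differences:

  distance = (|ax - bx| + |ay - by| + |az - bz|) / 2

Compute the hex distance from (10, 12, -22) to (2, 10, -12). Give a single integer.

|ax - bx| = |10 - 2| = 8
|ay - by| = |12 - 10| = 2
|az - bz| = |-22 - (-12)| = 10
distance = (8 + 2 + 10) / 2 = 20 / 2 = 10

Answer: 10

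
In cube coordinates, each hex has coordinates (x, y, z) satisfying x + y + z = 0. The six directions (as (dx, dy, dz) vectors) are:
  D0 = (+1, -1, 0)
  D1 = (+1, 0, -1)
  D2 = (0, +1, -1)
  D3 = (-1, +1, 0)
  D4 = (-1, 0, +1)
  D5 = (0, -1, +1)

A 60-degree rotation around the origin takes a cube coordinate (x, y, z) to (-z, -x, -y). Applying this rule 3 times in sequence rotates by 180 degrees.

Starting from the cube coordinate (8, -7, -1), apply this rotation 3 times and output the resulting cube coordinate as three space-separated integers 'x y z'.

Answer: -8 7 1

Derivation:
Start: (8, -7, -1)
Step 1: (8, -7, -1) -> (-(-1), -(8), -(-7)) = (1, -8, 7)
Step 2: (1, -8, 7) -> (-(7), -(1), -(-8)) = (-7, -1, 8)
Step 3: (-7, -1, 8) -> (-(8), -(-7), -(-1)) = (-8, 7, 1)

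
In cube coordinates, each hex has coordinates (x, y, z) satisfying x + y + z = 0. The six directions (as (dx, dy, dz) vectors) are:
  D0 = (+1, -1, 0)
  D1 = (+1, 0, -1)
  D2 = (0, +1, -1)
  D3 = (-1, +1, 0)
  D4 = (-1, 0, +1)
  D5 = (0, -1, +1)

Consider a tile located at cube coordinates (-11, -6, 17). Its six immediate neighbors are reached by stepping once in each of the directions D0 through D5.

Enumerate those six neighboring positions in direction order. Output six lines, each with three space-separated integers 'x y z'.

Answer: -10 -7 17
-10 -6 16
-11 -5 16
-12 -5 17
-12 -6 18
-11 -7 18

Derivation:
Center: (-11, -6, 17). Add each direction:
  D0: (-11, -6, 17) + (1, -1, 0) = (-10, -7, 17)
  D1: (-11, -6, 17) + (1, 0, -1) = (-10, -6, 16)
  D2: (-11, -6, 17) + (0, 1, -1) = (-11, -5, 16)
  D3: (-11, -6, 17) + (-1, 1, 0) = (-12, -5, 17)
  D4: (-11, -6, 17) + (-1, 0, 1) = (-12, -6, 18)
  D5: (-11, -6, 17) + (0, -1, 1) = (-11, -7, 18)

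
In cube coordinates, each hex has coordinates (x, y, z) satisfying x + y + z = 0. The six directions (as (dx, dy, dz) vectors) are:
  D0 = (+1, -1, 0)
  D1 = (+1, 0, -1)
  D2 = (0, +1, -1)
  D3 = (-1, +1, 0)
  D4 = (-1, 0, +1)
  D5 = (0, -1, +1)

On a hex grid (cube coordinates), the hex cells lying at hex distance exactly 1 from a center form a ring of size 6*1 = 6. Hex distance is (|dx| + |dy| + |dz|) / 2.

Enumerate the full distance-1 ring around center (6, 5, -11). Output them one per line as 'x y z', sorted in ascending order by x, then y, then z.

Walk ring at distance 1 from (6, 5, -11):
Start at center + D4*1 = (5, 5, -10)
  hex 0: (5, 5, -10)
  hex 1: (6, 4, -10)
  hex 2: (7, 4, -11)
  hex 3: (7, 5, -12)
  hex 4: (6, 6, -12)
  hex 5: (5, 6, -11)
Sorted: 6 hexes.

Answer: 5 5 -10
5 6 -11
6 4 -10
6 6 -12
7 4 -11
7 5 -12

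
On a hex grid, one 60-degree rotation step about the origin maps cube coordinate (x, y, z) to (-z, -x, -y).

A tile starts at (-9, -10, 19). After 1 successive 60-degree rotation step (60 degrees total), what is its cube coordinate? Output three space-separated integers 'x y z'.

Answer: -19 9 10

Derivation:
Start: (-9, -10, 19)
Step 1: (-9, -10, 19) -> (-(19), -(-9), -(-10)) = (-19, 9, 10)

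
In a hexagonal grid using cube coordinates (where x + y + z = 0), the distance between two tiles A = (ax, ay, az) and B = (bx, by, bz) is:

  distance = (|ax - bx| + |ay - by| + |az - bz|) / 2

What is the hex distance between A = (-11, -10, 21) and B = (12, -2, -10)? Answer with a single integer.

Answer: 31

Derivation:
|ax - bx| = |-11 - 12| = 23
|ay - by| = |-10 - (-2)| = 8
|az - bz| = |21 - (-10)| = 31
distance = (23 + 8 + 31) / 2 = 62 / 2 = 31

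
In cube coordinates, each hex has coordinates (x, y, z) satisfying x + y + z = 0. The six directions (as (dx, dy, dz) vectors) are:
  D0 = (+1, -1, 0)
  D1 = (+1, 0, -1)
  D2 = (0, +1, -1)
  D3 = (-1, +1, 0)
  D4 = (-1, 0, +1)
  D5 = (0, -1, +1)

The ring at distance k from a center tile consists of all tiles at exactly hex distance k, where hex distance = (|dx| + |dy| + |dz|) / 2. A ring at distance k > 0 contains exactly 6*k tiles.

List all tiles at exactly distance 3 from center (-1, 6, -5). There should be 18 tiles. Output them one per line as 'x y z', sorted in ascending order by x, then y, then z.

Walk ring at distance 3 from (-1, 6, -5):
Start at center + D4*3 = (-4, 6, -2)
  hex 0: (-4, 6, -2)
  hex 1: (-3, 5, -2)
  hex 2: (-2, 4, -2)
  hex 3: (-1, 3, -2)
  hex 4: (0, 3, -3)
  hex 5: (1, 3, -4)
  hex 6: (2, 3, -5)
  hex 7: (2, 4, -6)
  hex 8: (2, 5, -7)
  hex 9: (2, 6, -8)
  hex 10: (1, 7, -8)
  hex 11: (0, 8, -8)
  hex 12: (-1, 9, -8)
  hex 13: (-2, 9, -7)
  hex 14: (-3, 9, -6)
  hex 15: (-4, 9, -5)
  hex 16: (-4, 8, -4)
  hex 17: (-4, 7, -3)
Sorted: 18 hexes.

Answer: -4 6 -2
-4 7 -3
-4 8 -4
-4 9 -5
-3 5 -2
-3 9 -6
-2 4 -2
-2 9 -7
-1 3 -2
-1 9 -8
0 3 -3
0 8 -8
1 3 -4
1 7 -8
2 3 -5
2 4 -6
2 5 -7
2 6 -8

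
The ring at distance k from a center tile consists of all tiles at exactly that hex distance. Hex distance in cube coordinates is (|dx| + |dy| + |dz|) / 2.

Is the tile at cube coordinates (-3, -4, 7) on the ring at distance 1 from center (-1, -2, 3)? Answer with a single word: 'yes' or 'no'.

Answer: no

Derivation:
|px - cx| = |-3 - (-1)| = 2
|py - cy| = |-4 - (-2)| = 2
|pz - cz| = |7 - 3| = 4
distance = (2+2+4)/2 = 8/2 = 4
radius = 1; distance != radius -> no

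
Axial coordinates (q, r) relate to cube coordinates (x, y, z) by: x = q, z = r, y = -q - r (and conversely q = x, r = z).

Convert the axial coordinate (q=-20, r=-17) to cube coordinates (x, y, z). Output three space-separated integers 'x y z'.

Answer: -20 37 -17

Derivation:
x = q = -20
z = r = -17
y = -x - z = -(-20) - (-17) = 37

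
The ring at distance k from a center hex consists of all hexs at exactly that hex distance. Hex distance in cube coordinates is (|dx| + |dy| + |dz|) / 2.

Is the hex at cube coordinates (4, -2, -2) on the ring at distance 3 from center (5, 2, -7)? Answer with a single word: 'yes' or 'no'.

Answer: no

Derivation:
|px - cx| = |4 - 5| = 1
|py - cy| = |-2 - 2| = 4
|pz - cz| = |-2 - (-7)| = 5
distance = (1+4+5)/2 = 10/2 = 5
radius = 3; distance != radius -> no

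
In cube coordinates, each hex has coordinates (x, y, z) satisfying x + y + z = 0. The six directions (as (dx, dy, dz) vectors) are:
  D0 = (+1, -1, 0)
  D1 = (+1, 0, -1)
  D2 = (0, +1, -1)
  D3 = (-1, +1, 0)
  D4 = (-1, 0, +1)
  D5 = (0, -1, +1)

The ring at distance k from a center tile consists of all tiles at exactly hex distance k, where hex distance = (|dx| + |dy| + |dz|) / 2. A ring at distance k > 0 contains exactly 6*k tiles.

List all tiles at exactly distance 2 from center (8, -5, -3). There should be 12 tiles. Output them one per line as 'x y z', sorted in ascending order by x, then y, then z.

Answer: 6 -5 -1
6 -4 -2
6 -3 -3
7 -6 -1
7 -3 -4
8 -7 -1
8 -3 -5
9 -7 -2
9 -4 -5
10 -7 -3
10 -6 -4
10 -5 -5

Derivation:
Walk ring at distance 2 from (8, -5, -3):
Start at center + D4*2 = (6, -5, -1)
  hex 0: (6, -5, -1)
  hex 1: (7, -6, -1)
  hex 2: (8, -7, -1)
  hex 3: (9, -7, -2)
  hex 4: (10, -7, -3)
  hex 5: (10, -6, -4)
  hex 6: (10, -5, -5)
  hex 7: (9, -4, -5)
  hex 8: (8, -3, -5)
  hex 9: (7, -3, -4)
  hex 10: (6, -3, -3)
  hex 11: (6, -4, -2)
Sorted: 12 hexes.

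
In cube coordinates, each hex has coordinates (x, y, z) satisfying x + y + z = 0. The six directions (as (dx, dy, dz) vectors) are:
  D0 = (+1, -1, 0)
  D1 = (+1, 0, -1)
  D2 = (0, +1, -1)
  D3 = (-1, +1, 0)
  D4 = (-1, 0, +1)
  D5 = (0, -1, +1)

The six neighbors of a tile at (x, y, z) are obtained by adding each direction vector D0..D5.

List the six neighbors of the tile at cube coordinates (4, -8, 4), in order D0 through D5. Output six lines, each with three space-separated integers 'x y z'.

Answer: 5 -9 4
5 -8 3
4 -7 3
3 -7 4
3 -8 5
4 -9 5

Derivation:
Center: (4, -8, 4). Add each direction:
  D0: (4, -8, 4) + (1, -1, 0) = (5, -9, 4)
  D1: (4, -8, 4) + (1, 0, -1) = (5, -8, 3)
  D2: (4, -8, 4) + (0, 1, -1) = (4, -7, 3)
  D3: (4, -8, 4) + (-1, 1, 0) = (3, -7, 4)
  D4: (4, -8, 4) + (-1, 0, 1) = (3, -8, 5)
  D5: (4, -8, 4) + (0, -1, 1) = (4, -9, 5)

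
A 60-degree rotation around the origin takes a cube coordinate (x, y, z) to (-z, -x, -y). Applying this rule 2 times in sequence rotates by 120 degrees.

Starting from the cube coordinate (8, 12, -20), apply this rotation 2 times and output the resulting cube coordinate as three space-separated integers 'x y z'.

Start: (8, 12, -20)
Step 1: (8, 12, -20) -> (-(-20), -(8), -(12)) = (20, -8, -12)
Step 2: (20, -8, -12) -> (-(-12), -(20), -(-8)) = (12, -20, 8)

Answer: 12 -20 8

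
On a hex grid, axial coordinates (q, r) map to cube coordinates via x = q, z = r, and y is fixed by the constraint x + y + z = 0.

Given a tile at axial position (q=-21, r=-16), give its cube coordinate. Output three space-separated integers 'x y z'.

Answer: -21 37 -16

Derivation:
x = q = -21
z = r = -16
y = -x - z = -(-21) - (-16) = 37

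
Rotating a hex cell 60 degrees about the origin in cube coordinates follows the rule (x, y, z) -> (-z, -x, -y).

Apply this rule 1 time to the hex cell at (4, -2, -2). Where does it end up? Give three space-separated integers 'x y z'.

Start: (4, -2, -2)
Step 1: (4, -2, -2) -> (-(-2), -(4), -(-2)) = (2, -4, 2)

Answer: 2 -4 2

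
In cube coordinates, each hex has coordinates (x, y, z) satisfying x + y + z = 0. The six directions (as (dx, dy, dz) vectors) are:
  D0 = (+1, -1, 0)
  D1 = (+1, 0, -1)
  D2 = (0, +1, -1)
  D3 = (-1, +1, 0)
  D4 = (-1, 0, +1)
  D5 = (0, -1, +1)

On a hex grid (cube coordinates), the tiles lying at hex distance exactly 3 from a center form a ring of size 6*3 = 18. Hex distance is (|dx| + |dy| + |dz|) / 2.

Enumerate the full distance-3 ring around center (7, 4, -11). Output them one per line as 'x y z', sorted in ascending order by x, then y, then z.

Walk ring at distance 3 from (7, 4, -11):
Start at center + D4*3 = (4, 4, -8)
  hex 0: (4, 4, -8)
  hex 1: (5, 3, -8)
  hex 2: (6, 2, -8)
  hex 3: (7, 1, -8)
  hex 4: (8, 1, -9)
  hex 5: (9, 1, -10)
  hex 6: (10, 1, -11)
  hex 7: (10, 2, -12)
  hex 8: (10, 3, -13)
  hex 9: (10, 4, -14)
  hex 10: (9, 5, -14)
  hex 11: (8, 6, -14)
  hex 12: (7, 7, -14)
  hex 13: (6, 7, -13)
  hex 14: (5, 7, -12)
  hex 15: (4, 7, -11)
  hex 16: (4, 6, -10)
  hex 17: (4, 5, -9)
Sorted: 18 hexes.

Answer: 4 4 -8
4 5 -9
4 6 -10
4 7 -11
5 3 -8
5 7 -12
6 2 -8
6 7 -13
7 1 -8
7 7 -14
8 1 -9
8 6 -14
9 1 -10
9 5 -14
10 1 -11
10 2 -12
10 3 -13
10 4 -14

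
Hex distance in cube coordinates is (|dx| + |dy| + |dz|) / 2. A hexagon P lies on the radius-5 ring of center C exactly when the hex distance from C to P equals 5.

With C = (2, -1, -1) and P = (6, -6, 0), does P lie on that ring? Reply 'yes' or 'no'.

|px - cx| = |6 - 2| = 4
|py - cy| = |-6 - (-1)| = 5
|pz - cz| = |0 - (-1)| = 1
distance = (4+5+1)/2 = 10/2 = 5
radius = 5; distance == radius -> yes

Answer: yes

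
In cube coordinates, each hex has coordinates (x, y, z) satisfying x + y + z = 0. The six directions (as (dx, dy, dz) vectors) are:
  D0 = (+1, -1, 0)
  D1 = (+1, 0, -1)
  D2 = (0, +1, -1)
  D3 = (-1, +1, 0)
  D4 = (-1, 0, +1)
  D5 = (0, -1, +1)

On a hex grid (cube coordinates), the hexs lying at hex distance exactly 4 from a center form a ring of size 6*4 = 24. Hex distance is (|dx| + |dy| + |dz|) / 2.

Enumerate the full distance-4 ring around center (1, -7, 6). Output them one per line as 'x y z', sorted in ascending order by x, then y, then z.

Answer: -3 -7 10
-3 -6 9
-3 -5 8
-3 -4 7
-3 -3 6
-2 -8 10
-2 -3 5
-1 -9 10
-1 -3 4
0 -10 10
0 -3 3
1 -11 10
1 -3 2
2 -11 9
2 -4 2
3 -11 8
3 -5 2
4 -11 7
4 -6 2
5 -11 6
5 -10 5
5 -9 4
5 -8 3
5 -7 2

Derivation:
Walk ring at distance 4 from (1, -7, 6):
Start at center + D4*4 = (-3, -7, 10)
  hex 0: (-3, -7, 10)
  hex 1: (-2, -8, 10)
  hex 2: (-1, -9, 10)
  hex 3: (0, -10, 10)
  hex 4: (1, -11, 10)
  hex 5: (2, -11, 9)
  hex 6: (3, -11, 8)
  hex 7: (4, -11, 7)
  hex 8: (5, -11, 6)
  hex 9: (5, -10, 5)
  hex 10: (5, -9, 4)
  hex 11: (5, -8, 3)
  hex 12: (5, -7, 2)
  hex 13: (4, -6, 2)
  hex 14: (3, -5, 2)
  hex 15: (2, -4, 2)
  hex 16: (1, -3, 2)
  hex 17: (0, -3, 3)
  hex 18: (-1, -3, 4)
  hex 19: (-2, -3, 5)
  hex 20: (-3, -3, 6)
  hex 21: (-3, -4, 7)
  hex 22: (-3, -5, 8)
  hex 23: (-3, -6, 9)
Sorted: 24 hexes.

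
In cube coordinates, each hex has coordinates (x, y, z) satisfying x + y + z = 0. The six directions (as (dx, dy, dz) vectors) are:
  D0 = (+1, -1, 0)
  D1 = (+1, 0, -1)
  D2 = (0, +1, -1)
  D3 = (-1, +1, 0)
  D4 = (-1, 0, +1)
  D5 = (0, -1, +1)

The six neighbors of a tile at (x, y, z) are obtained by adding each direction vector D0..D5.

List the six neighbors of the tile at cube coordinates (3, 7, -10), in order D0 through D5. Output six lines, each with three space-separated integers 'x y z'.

Answer: 4 6 -10
4 7 -11
3 8 -11
2 8 -10
2 7 -9
3 6 -9

Derivation:
Center: (3, 7, -10). Add each direction:
  D0: (3, 7, -10) + (1, -1, 0) = (4, 6, -10)
  D1: (3, 7, -10) + (1, 0, -1) = (4, 7, -11)
  D2: (3, 7, -10) + (0, 1, -1) = (3, 8, -11)
  D3: (3, 7, -10) + (-1, 1, 0) = (2, 8, -10)
  D4: (3, 7, -10) + (-1, 0, 1) = (2, 7, -9)
  D5: (3, 7, -10) + (0, -1, 1) = (3, 6, -9)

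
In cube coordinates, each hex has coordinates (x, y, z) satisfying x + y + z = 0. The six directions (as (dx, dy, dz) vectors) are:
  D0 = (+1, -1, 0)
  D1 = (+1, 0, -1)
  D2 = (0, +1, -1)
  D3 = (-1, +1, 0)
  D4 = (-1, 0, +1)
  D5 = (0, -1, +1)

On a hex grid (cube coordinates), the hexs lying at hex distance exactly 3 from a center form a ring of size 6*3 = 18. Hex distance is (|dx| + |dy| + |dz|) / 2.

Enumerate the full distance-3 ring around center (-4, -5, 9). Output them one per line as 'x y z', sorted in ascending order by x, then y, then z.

Walk ring at distance 3 from (-4, -5, 9):
Start at center + D4*3 = (-7, -5, 12)
  hex 0: (-7, -5, 12)
  hex 1: (-6, -6, 12)
  hex 2: (-5, -7, 12)
  hex 3: (-4, -8, 12)
  hex 4: (-3, -8, 11)
  hex 5: (-2, -8, 10)
  hex 6: (-1, -8, 9)
  hex 7: (-1, -7, 8)
  hex 8: (-1, -6, 7)
  hex 9: (-1, -5, 6)
  hex 10: (-2, -4, 6)
  hex 11: (-3, -3, 6)
  hex 12: (-4, -2, 6)
  hex 13: (-5, -2, 7)
  hex 14: (-6, -2, 8)
  hex 15: (-7, -2, 9)
  hex 16: (-7, -3, 10)
  hex 17: (-7, -4, 11)
Sorted: 18 hexes.

Answer: -7 -5 12
-7 -4 11
-7 -3 10
-7 -2 9
-6 -6 12
-6 -2 8
-5 -7 12
-5 -2 7
-4 -8 12
-4 -2 6
-3 -8 11
-3 -3 6
-2 -8 10
-2 -4 6
-1 -8 9
-1 -7 8
-1 -6 7
-1 -5 6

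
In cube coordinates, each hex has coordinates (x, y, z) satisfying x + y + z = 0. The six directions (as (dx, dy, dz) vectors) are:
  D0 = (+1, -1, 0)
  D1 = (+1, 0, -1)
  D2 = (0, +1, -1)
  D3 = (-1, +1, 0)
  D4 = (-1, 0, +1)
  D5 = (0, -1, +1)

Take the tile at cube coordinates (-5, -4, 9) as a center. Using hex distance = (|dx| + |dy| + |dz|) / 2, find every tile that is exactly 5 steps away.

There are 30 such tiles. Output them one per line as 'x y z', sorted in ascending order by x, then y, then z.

Walk ring at distance 5 from (-5, -4, 9):
Start at center + D4*5 = (-10, -4, 14)
  hex 0: (-10, -4, 14)
  hex 1: (-9, -5, 14)
  hex 2: (-8, -6, 14)
  hex 3: (-7, -7, 14)
  hex 4: (-6, -8, 14)
  hex 5: (-5, -9, 14)
  hex 6: (-4, -9, 13)
  hex 7: (-3, -9, 12)
  hex 8: (-2, -9, 11)
  hex 9: (-1, -9, 10)
  hex 10: (0, -9, 9)
  hex 11: (0, -8, 8)
  hex 12: (0, -7, 7)
  hex 13: (0, -6, 6)
  hex 14: (0, -5, 5)
  hex 15: (0, -4, 4)
  hex 16: (-1, -3, 4)
  hex 17: (-2, -2, 4)
  hex 18: (-3, -1, 4)
  hex 19: (-4, 0, 4)
  hex 20: (-5, 1, 4)
  hex 21: (-6, 1, 5)
  hex 22: (-7, 1, 6)
  hex 23: (-8, 1, 7)
  hex 24: (-9, 1, 8)
  hex 25: (-10, 1, 9)
  hex 26: (-10, 0, 10)
  hex 27: (-10, -1, 11)
  hex 28: (-10, -2, 12)
  hex 29: (-10, -3, 13)
Sorted: 30 hexes.

Answer: -10 -4 14
-10 -3 13
-10 -2 12
-10 -1 11
-10 0 10
-10 1 9
-9 -5 14
-9 1 8
-8 -6 14
-8 1 7
-7 -7 14
-7 1 6
-6 -8 14
-6 1 5
-5 -9 14
-5 1 4
-4 -9 13
-4 0 4
-3 -9 12
-3 -1 4
-2 -9 11
-2 -2 4
-1 -9 10
-1 -3 4
0 -9 9
0 -8 8
0 -7 7
0 -6 6
0 -5 5
0 -4 4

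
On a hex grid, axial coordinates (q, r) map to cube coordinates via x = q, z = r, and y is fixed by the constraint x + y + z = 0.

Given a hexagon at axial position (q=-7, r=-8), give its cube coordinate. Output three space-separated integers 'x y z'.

x = q = -7
z = r = -8
y = -x - z = -(-7) - (-8) = 15

Answer: -7 15 -8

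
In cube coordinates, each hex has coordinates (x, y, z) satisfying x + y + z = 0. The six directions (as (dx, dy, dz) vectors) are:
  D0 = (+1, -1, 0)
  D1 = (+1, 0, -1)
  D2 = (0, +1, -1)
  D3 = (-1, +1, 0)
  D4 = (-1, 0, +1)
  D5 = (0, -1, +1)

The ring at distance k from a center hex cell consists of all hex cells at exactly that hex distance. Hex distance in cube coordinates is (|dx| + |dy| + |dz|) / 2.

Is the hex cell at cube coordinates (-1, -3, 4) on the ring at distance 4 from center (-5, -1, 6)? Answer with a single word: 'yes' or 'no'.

Answer: yes

Derivation:
|px - cx| = |-1 - (-5)| = 4
|py - cy| = |-3 - (-1)| = 2
|pz - cz| = |4 - 6| = 2
distance = (4+2+2)/2 = 8/2 = 4
radius = 4; distance == radius -> yes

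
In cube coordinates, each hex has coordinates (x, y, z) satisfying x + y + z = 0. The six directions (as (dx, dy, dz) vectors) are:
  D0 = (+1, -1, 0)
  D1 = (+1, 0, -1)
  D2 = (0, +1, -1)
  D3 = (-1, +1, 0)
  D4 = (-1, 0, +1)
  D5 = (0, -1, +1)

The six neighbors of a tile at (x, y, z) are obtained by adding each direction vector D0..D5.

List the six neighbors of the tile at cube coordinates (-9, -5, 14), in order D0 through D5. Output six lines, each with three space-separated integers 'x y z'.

Center: (-9, -5, 14). Add each direction:
  D0: (-9, -5, 14) + (1, -1, 0) = (-8, -6, 14)
  D1: (-9, -5, 14) + (1, 0, -1) = (-8, -5, 13)
  D2: (-9, -5, 14) + (0, 1, -1) = (-9, -4, 13)
  D3: (-9, -5, 14) + (-1, 1, 0) = (-10, -4, 14)
  D4: (-9, -5, 14) + (-1, 0, 1) = (-10, -5, 15)
  D5: (-9, -5, 14) + (0, -1, 1) = (-9, -6, 15)

Answer: -8 -6 14
-8 -5 13
-9 -4 13
-10 -4 14
-10 -5 15
-9 -6 15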